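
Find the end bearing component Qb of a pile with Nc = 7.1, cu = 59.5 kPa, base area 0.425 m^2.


Using Qb = Nc * cu * Ab
Qb = 7.1 * 59.5 * 0.425
Qb = 179.54 kN


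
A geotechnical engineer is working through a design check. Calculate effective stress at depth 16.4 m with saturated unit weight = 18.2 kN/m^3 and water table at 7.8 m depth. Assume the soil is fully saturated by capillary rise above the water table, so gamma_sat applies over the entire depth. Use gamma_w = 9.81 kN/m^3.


Result: 214.11 kPa

Derivation:
Total stress = gamma_sat * depth
sigma = 18.2 * 16.4 = 298.48 kPa
Pore water pressure u = gamma_w * (depth - d_wt)
u = 9.81 * (16.4 - 7.8) = 84.366 kPa
Effective stress = sigma - u
sigma' = 298.48 - 84.366 = 214.11 kPa


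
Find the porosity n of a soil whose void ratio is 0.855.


Using the relation n = e / (1 + e)
n = 0.855 / (1 + 0.855)
n = 0.855 / 1.855
n = 0.4609


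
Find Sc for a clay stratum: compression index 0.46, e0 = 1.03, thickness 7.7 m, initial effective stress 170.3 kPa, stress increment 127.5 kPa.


Using Sc = Cc * H / (1 + e0) * log10((sigma0 + delta_sigma) / sigma0)
Stress ratio = (170.3 + 127.5) / 170.3 = 1.74868
log10(1.74868) = 0.24271
Cc * H / (1 + e0) = 0.46 * 7.7 / (1 + 1.03) = 1.74483
Sc = 1.74483 * 0.24271
Sc = 0.4235 m


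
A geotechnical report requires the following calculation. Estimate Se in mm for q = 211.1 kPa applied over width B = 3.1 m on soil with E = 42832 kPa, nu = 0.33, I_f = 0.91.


Using Se = q * B * (1 - nu^2) * I_f / E
1 - nu^2 = 1 - 0.33^2 = 0.8911
Se = 211.1 * 3.1 * 0.8911 * 0.91 / 42832
Se = 0.012389 m
Convert to mm: Se = 0.012389 * 1000 = 12.389 mm


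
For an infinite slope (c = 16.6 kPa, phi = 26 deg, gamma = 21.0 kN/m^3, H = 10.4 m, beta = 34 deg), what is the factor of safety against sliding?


Result: 0.887

Derivation:
Using Fs = c / (gamma*H*sin(beta)*cos(beta)) + tan(phi)/tan(beta)
Cohesion contribution = 16.6 / (21.0*10.4*sin(34)*cos(34))
Cohesion contribution = 0.163953
Friction contribution = tan(26)/tan(34) = 0.723093
Fs = 0.163953 + 0.723093
Fs = 0.887


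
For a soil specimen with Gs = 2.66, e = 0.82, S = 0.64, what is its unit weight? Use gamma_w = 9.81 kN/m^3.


Using gamma = gamma_w * (Gs + S*e) / (1 + e)
Numerator: Gs + S*e = 2.66 + 0.64*0.82 = 3.1848
Denominator: 1 + e = 1 + 0.82 = 1.82
gamma = 9.81 * 3.1848 / 1.82
gamma = 17.166 kN/m^3


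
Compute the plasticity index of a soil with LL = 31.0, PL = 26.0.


Using PI = LL - PL
PI = 31.0 - 26.0
PI = 5.0


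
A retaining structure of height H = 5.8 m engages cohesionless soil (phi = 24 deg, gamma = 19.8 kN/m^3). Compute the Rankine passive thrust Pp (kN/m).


Compute passive earth pressure coefficient:
Kp = tan^2(45 + phi/2) = tan^2(57.0) = 2.371184
Compute passive force:
Pp = 0.5 * Kp * gamma * H^2
Pp = 0.5 * 2.371184 * 19.8 * 5.8^2
Pp = 789.69 kN/m


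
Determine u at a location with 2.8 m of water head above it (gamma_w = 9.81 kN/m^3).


Using u = gamma_w * h_w
u = 9.81 * 2.8
u = 27.47 kPa


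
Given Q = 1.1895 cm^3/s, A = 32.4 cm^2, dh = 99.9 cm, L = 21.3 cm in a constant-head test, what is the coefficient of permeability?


Result: 0.007828 cm/s

Derivation:
Compute hydraulic gradient:
i = dh / L = 99.9 / 21.3 = 4.69014
Then apply Darcy's law:
k = Q / (A * i)
k = 1.1895 / (32.4 * 4.69014)
k = 1.1895 / 151.961
k = 0.007828 cm/s


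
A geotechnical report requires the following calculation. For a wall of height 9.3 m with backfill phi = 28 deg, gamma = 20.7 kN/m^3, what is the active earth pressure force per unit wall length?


Compute active earth pressure coefficient:
Ka = tan^2(45 - phi/2) = tan^2(31.0) = 0.361033
Compute active force:
Pa = 0.5 * Ka * gamma * H^2
Pa = 0.5 * 0.361033 * 20.7 * 9.3^2
Pa = 323.19 kN/m


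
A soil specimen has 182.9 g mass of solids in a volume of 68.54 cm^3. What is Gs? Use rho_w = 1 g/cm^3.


Using Gs = m_s / (V_s * rho_w)
Since rho_w = 1 g/cm^3:
Gs = 182.9 / 68.54
Gs = 2.669


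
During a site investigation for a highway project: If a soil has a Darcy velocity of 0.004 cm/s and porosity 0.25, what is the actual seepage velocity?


Using v_s = v_d / n
v_s = 0.004 / 0.25
v_s = 0.016 cm/s


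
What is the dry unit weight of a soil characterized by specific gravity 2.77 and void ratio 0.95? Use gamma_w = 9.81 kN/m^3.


Result: 13.935 kN/m^3

Derivation:
Using gamma_d = Gs * gamma_w / (1 + e)
gamma_d = 2.77 * 9.81 / (1 + 0.95)
gamma_d = 2.77 * 9.81 / 1.95
gamma_d = 13.935 kN/m^3


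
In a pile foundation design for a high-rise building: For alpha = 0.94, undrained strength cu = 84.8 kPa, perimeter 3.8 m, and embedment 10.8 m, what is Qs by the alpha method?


Using Qs = alpha * cu * perimeter * L
Qs = 0.94 * 84.8 * 3.8 * 10.8
Qs = 3271.38 kN


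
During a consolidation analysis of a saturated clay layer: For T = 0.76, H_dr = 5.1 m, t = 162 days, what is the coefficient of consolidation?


Using cv = T * H_dr^2 / t
H_dr^2 = 5.1^2 = 26.01
cv = 0.76 * 26.01 / 162
cv = 0.12202 m^2/day


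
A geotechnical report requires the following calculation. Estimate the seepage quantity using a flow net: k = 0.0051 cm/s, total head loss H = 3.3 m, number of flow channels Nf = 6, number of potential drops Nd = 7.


Result: 0.0001443 m^3/s per m

Derivation:
Convert k to m/s for unit consistency with H:
k = 0.0051 cm/s = 0.0051 / 100 m/s = 5.1e-05 m/s
Using q = k * H * Nf / Nd
Nf / Nd = 6 / 7 = 0.8571
q = 5.1e-05 * 3.3 * 0.8571
q = 0.0001443 m^3/s per m


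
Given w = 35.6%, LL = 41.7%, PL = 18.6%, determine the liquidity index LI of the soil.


First compute the plasticity index:
PI = LL - PL = 41.7 - 18.6 = 23.1
Then compute the liquidity index:
LI = (w - PL) / PI
LI = (35.6 - 18.6) / 23.1
LI = 0.736


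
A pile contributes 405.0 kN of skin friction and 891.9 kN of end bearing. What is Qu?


Result: 1296.9 kN

Derivation:
Using Qu = Qf + Qb
Qu = 405.0 + 891.9
Qu = 1296.9 kN


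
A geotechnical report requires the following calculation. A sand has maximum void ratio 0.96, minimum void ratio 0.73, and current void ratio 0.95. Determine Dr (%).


Using Dr = (e_max - e) / (e_max - e_min) * 100
e_max - e = 0.96 - 0.95 = 0.01
e_max - e_min = 0.96 - 0.73 = 0.23
Dr = 0.01 / 0.23 * 100
Dr = 4.35 %


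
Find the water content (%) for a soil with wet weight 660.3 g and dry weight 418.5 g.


Using w = (m_wet - m_dry) / m_dry * 100
m_wet - m_dry = 660.3 - 418.5 = 241.8 g
w = 241.8 / 418.5 * 100
w = 57.78 %


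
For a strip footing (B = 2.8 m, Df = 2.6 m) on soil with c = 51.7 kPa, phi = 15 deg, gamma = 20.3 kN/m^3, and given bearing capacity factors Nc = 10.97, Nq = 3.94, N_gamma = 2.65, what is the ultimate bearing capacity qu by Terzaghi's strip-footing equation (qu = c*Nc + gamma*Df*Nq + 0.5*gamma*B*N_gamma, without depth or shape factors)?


Compute qu = c*Nc + gamma*Df*Nq + 0.5*gamma*B*N_gamma
Term 1: 51.7 * 10.97 = 567.149
Term 2: 20.3 * 2.6 * 3.94 = 207.9532
Term 3: 0.5 * 20.3 * 2.8 * 2.65 = 75.313
qu = 567.149 + 207.9532 + 75.313
qu = 850.42 kPa


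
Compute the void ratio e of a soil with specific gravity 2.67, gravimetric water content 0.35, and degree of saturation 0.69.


Result: 1.3543

Derivation:
Using the relation e = Gs * w / S
e = 2.67 * 0.35 / 0.69
e = 1.3543


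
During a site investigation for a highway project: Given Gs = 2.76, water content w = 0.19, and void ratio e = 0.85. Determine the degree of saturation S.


Result: 0.6169

Derivation:
Using S = Gs * w / e
S = 2.76 * 0.19 / 0.85
S = 0.6169


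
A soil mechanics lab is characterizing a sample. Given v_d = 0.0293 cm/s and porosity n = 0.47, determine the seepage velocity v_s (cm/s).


Using v_s = v_d / n
v_s = 0.0293 / 0.47
v_s = 0.06234 cm/s


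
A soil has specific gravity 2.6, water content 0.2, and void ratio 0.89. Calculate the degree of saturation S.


Result: 0.5843

Derivation:
Using S = Gs * w / e
S = 2.6 * 0.2 / 0.89
S = 0.5843


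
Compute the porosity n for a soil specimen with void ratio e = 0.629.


Using the relation n = e / (1 + e)
n = 0.629 / (1 + 0.629)
n = 0.629 / 1.629
n = 0.3861


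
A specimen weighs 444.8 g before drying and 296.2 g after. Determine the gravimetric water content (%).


Result: 50.17 %

Derivation:
Using w = (m_wet - m_dry) / m_dry * 100
m_wet - m_dry = 444.8 - 296.2 = 148.6 g
w = 148.6 / 296.2 * 100
w = 50.17 %


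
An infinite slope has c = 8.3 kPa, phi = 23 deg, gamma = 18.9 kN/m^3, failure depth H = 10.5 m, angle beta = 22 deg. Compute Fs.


Result: 1.171

Derivation:
Using Fs = c / (gamma*H*sin(beta)*cos(beta)) + tan(phi)/tan(beta)
Cohesion contribution = 8.3 / (18.9*10.5*sin(22)*cos(22))
Cohesion contribution = 0.120416
Friction contribution = tan(23)/tan(22) = 1.05061
Fs = 0.120416 + 1.05061
Fs = 1.171


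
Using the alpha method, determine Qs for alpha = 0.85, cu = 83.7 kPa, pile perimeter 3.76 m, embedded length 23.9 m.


Using Qs = alpha * cu * perimeter * L
Qs = 0.85 * 83.7 * 3.76 * 23.9
Qs = 6393.37 kN


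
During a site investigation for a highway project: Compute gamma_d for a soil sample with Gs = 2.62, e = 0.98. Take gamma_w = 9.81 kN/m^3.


Using gamma_d = Gs * gamma_w / (1 + e)
gamma_d = 2.62 * 9.81 / (1 + 0.98)
gamma_d = 2.62 * 9.81 / 1.98
gamma_d = 12.981 kN/m^3


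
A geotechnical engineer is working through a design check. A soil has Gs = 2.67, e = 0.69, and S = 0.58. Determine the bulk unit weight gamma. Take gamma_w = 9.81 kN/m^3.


Using gamma = gamma_w * (Gs + S*e) / (1 + e)
Numerator: Gs + S*e = 2.67 + 0.58*0.69 = 3.0702
Denominator: 1 + e = 1 + 0.69 = 1.69
gamma = 9.81 * 3.0702 / 1.69
gamma = 17.822 kN/m^3


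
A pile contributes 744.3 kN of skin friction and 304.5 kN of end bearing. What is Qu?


Using Qu = Qf + Qb
Qu = 744.3 + 304.5
Qu = 1048.8 kN


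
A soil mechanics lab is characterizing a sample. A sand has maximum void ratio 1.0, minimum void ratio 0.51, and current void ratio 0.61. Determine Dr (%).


Using Dr = (e_max - e) / (e_max - e_min) * 100
e_max - e = 1.0 - 0.61 = 0.39
e_max - e_min = 1.0 - 0.51 = 0.49
Dr = 0.39 / 0.49 * 100
Dr = 79.59 %


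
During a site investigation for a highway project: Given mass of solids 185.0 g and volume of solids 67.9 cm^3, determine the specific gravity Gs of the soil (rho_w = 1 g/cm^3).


Result: 2.725

Derivation:
Using Gs = m_s / (V_s * rho_w)
Since rho_w = 1 g/cm^3:
Gs = 185.0 / 67.9
Gs = 2.725


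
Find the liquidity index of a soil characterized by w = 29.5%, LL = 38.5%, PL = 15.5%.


Result: 0.609

Derivation:
First compute the plasticity index:
PI = LL - PL = 38.5 - 15.5 = 23.0
Then compute the liquidity index:
LI = (w - PL) / PI
LI = (29.5 - 15.5) / 23.0
LI = 0.609


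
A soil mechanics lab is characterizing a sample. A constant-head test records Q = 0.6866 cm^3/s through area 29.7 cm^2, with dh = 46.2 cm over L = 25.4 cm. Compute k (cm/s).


Compute hydraulic gradient:
i = dh / L = 46.2 / 25.4 = 1.8189
Then apply Darcy's law:
k = Q / (A * i)
k = 0.6866 / (29.7 * 1.8189)
k = 0.6866 / 54.0213
k = 0.01271 cm/s


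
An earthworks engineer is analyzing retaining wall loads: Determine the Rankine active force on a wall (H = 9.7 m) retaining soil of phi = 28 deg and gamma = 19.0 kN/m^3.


Result: 322.71 kN/m

Derivation:
Compute active earth pressure coefficient:
Ka = tan^2(45 - phi/2) = tan^2(31.0) = 0.361033
Compute active force:
Pa = 0.5 * Ka * gamma * H^2
Pa = 0.5 * 0.361033 * 19.0 * 9.7^2
Pa = 322.71 kN/m


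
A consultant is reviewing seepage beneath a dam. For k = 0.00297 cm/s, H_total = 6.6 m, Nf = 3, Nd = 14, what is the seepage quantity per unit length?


Convert k to m/s for unit consistency with H:
k = 0.00297 cm/s = 0.00297 / 100 m/s = 2.97e-05 m/s
Using q = k * H * Nf / Nd
Nf / Nd = 3 / 14 = 0.2143
q = 2.97e-05 * 6.6 * 0.2143
q = 4.2e-05 m^3/s per m


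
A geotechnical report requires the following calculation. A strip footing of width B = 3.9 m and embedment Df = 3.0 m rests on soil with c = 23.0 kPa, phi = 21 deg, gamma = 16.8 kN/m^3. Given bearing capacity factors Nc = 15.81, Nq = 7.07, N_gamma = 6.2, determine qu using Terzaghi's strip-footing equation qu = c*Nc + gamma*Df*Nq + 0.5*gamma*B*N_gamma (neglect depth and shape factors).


Compute qu = c*Nc + gamma*Df*Nq + 0.5*gamma*B*N_gamma
Term 1: 23.0 * 15.81 = 363.63
Term 2: 16.8 * 3.0 * 7.07 = 356.328
Term 3: 0.5 * 16.8 * 3.9 * 6.2 = 203.112
qu = 363.63 + 356.328 + 203.112
qu = 923.07 kPa


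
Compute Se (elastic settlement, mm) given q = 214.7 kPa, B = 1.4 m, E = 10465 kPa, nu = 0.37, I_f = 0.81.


Result: 20.08 mm

Derivation:
Using Se = q * B * (1 - nu^2) * I_f / E
1 - nu^2 = 1 - 0.37^2 = 0.8631
Se = 214.7 * 1.4 * 0.8631 * 0.81 / 10465
Se = 0.020080 m
Convert to mm: Se = 0.020080 * 1000 = 20.08 mm


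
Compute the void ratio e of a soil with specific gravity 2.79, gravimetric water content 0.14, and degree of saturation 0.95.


Result: 0.4112

Derivation:
Using the relation e = Gs * w / S
e = 2.79 * 0.14 / 0.95
e = 0.4112


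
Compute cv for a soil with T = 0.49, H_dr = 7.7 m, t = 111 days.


Result: 0.26173 m^2/day

Derivation:
Using cv = T * H_dr^2 / t
H_dr^2 = 7.7^2 = 59.29
cv = 0.49 * 59.29 / 111
cv = 0.26173 m^2/day


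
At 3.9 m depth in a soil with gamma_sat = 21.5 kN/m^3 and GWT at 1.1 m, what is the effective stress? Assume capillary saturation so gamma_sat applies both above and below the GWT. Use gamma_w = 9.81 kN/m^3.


Total stress = gamma_sat * depth
sigma = 21.5 * 3.9 = 83.85 kPa
Pore water pressure u = gamma_w * (depth - d_wt)
u = 9.81 * (3.9 - 1.1) = 27.468 kPa
Effective stress = sigma - u
sigma' = 83.85 - 27.468 = 56.38 kPa


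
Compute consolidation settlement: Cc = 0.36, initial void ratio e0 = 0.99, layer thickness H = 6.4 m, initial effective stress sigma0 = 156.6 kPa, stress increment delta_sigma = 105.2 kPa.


Result: 0.2584 m

Derivation:
Using Sc = Cc * H / (1 + e0) * log10((sigma0 + delta_sigma) / sigma0)
Stress ratio = (156.6 + 105.2) / 156.6 = 1.67178
log10(1.67178) = 0.223178
Cc * H / (1 + e0) = 0.36 * 6.4 / (1 + 0.99) = 1.15779
Sc = 1.15779 * 0.223178
Sc = 0.2584 m


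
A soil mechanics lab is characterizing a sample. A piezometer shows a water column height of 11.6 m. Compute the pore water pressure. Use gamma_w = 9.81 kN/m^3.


Using u = gamma_w * h_w
u = 9.81 * 11.6
u = 113.8 kPa


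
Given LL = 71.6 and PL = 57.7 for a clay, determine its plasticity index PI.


Using PI = LL - PL
PI = 71.6 - 57.7
PI = 13.9


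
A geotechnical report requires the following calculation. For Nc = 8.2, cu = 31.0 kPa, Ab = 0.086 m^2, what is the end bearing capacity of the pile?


Result: 21.86 kN

Derivation:
Using Qb = Nc * cu * Ab
Qb = 8.2 * 31.0 * 0.086
Qb = 21.86 kN


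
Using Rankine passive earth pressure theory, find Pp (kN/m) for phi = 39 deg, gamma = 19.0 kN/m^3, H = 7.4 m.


Result: 2286.62 kN/m

Derivation:
Compute passive earth pressure coefficient:
Kp = tan^2(45 + phi/2) = tan^2(64.5) = 4.395495
Compute passive force:
Pp = 0.5 * Kp * gamma * H^2
Pp = 0.5 * 4.395495 * 19.0 * 7.4^2
Pp = 2286.62 kN/m


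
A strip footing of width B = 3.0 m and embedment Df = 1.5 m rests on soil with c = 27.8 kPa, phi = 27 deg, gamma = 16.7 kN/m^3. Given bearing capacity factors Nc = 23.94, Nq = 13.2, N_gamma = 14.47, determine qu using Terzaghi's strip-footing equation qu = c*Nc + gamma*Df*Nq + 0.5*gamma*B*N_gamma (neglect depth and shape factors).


Compute qu = c*Nc + gamma*Df*Nq + 0.5*gamma*B*N_gamma
Term 1: 27.8 * 23.94 = 665.532
Term 2: 16.7 * 1.5 * 13.2 = 330.66
Term 3: 0.5 * 16.7 * 3.0 * 14.47 = 362.4735
qu = 665.532 + 330.66 + 362.4735
qu = 1358.67 kPa


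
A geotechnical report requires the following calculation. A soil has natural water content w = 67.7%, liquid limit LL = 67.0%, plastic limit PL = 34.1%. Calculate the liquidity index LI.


First compute the plasticity index:
PI = LL - PL = 67.0 - 34.1 = 32.9
Then compute the liquidity index:
LI = (w - PL) / PI
LI = (67.7 - 34.1) / 32.9
LI = 1.021


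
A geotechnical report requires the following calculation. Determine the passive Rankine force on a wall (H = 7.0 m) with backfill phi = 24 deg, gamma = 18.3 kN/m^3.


Result: 1063.12 kN/m

Derivation:
Compute passive earth pressure coefficient:
Kp = tan^2(45 + phi/2) = tan^2(57.0) = 2.371184
Compute passive force:
Pp = 0.5 * Kp * gamma * H^2
Pp = 0.5 * 2.371184 * 18.3 * 7.0^2
Pp = 1063.12 kN/m


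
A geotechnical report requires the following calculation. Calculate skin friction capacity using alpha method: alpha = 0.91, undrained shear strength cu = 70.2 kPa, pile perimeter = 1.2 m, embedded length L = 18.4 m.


Using Qs = alpha * cu * perimeter * L
Qs = 0.91 * 70.2 * 1.2 * 18.4
Qs = 1410.51 kN


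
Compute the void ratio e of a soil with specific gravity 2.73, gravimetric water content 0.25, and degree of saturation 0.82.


Using the relation e = Gs * w / S
e = 2.73 * 0.25 / 0.82
e = 0.8323


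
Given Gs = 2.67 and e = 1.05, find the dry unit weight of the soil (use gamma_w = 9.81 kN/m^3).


Using gamma_d = Gs * gamma_w / (1 + e)
gamma_d = 2.67 * 9.81 / (1 + 1.05)
gamma_d = 2.67 * 9.81 / 2.05
gamma_d = 12.777 kN/m^3


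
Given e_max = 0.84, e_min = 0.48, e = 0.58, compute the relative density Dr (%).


Result: 72.22 %

Derivation:
Using Dr = (e_max - e) / (e_max - e_min) * 100
e_max - e = 0.84 - 0.58 = 0.26
e_max - e_min = 0.84 - 0.48 = 0.36
Dr = 0.26 / 0.36 * 100
Dr = 72.22 %


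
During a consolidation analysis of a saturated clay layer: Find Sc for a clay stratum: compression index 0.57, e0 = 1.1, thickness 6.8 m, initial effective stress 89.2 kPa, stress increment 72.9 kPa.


Using Sc = Cc * H / (1 + e0) * log10((sigma0 + delta_sigma) / sigma0)
Stress ratio = (89.2 + 72.9) / 89.2 = 1.81726
log10(1.81726) = 0.259418
Cc * H / (1 + e0) = 0.57 * 6.8 / (1 + 1.1) = 1.84571
Sc = 1.84571 * 0.259418
Sc = 0.4788 m


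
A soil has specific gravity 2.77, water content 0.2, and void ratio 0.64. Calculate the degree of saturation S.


Result: 0.8656

Derivation:
Using S = Gs * w / e
S = 2.77 * 0.2 / 0.64
S = 0.8656


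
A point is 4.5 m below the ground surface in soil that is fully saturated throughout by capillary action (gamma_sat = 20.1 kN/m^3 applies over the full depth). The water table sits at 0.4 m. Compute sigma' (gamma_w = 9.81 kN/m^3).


Total stress = gamma_sat * depth
sigma = 20.1 * 4.5 = 90.45 kPa
Pore water pressure u = gamma_w * (depth - d_wt)
u = 9.81 * (4.5 - 0.4) = 40.221 kPa
Effective stress = sigma - u
sigma' = 90.45 - 40.221 = 50.23 kPa


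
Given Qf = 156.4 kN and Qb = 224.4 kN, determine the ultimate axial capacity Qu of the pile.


Using Qu = Qf + Qb
Qu = 156.4 + 224.4
Qu = 380.8 kN


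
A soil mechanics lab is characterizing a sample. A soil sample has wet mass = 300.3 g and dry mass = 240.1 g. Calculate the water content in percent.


Result: 25.07 %

Derivation:
Using w = (m_wet - m_dry) / m_dry * 100
m_wet - m_dry = 300.3 - 240.1 = 60.2 g
w = 60.2 / 240.1 * 100
w = 25.07 %


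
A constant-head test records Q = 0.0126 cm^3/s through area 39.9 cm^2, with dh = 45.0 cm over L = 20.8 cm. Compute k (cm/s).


Result: 0.000146 cm/s

Derivation:
Compute hydraulic gradient:
i = dh / L = 45.0 / 20.8 = 2.16346
Then apply Darcy's law:
k = Q / (A * i)
k = 0.0126 / (39.9 * 2.16346)
k = 0.0126 / 86.3221
k = 0.000146 cm/s


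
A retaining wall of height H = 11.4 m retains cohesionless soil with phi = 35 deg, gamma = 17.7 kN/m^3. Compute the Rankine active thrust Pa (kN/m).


Result: 311.68 kN/m

Derivation:
Compute active earth pressure coefficient:
Ka = tan^2(45 - phi/2) = tan^2(27.5) = 0.27099
Compute active force:
Pa = 0.5 * Ka * gamma * H^2
Pa = 0.5 * 0.27099 * 17.7 * 11.4^2
Pa = 311.68 kN/m


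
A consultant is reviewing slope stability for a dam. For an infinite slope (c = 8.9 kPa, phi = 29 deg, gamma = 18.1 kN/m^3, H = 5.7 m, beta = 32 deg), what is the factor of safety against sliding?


Result: 1.079

Derivation:
Using Fs = c / (gamma*H*sin(beta)*cos(beta)) + tan(phi)/tan(beta)
Cohesion contribution = 8.9 / (18.1*5.7*sin(32)*cos(32))
Cohesion contribution = 0.191958
Friction contribution = tan(29)/tan(32) = 0.88708
Fs = 0.191958 + 0.88708
Fs = 1.079


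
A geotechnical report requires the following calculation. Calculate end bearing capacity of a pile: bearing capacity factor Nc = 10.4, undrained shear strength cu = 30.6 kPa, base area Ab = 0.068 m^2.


Result: 21.64 kN

Derivation:
Using Qb = Nc * cu * Ab
Qb = 10.4 * 30.6 * 0.068
Qb = 21.64 kN


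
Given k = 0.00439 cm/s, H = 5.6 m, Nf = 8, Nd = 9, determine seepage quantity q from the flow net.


Convert k to m/s for unit consistency with H:
k = 0.00439 cm/s = 0.00439 / 100 m/s = 4.39e-05 m/s
Using q = k * H * Nf / Nd
Nf / Nd = 8 / 9 = 0.8889
q = 4.39e-05 * 5.6 * 0.8889
q = 0.0002185 m^3/s per m


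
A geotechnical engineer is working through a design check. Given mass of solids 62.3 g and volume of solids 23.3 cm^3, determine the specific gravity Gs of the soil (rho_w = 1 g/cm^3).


Using Gs = m_s / (V_s * rho_w)
Since rho_w = 1 g/cm^3:
Gs = 62.3 / 23.3
Gs = 2.674


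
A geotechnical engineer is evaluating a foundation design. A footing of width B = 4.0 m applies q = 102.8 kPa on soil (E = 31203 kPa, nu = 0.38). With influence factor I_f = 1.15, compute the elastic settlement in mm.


Using Se = q * B * (1 - nu^2) * I_f / E
1 - nu^2 = 1 - 0.38^2 = 0.8556
Se = 102.8 * 4.0 * 0.8556 * 1.15 / 31203
Se = 0.012967 m
Convert to mm: Se = 0.012967 * 1000 = 12.967 mm


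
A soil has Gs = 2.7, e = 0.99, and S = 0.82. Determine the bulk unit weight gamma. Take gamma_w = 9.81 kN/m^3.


Result: 17.312 kN/m^3

Derivation:
Using gamma = gamma_w * (Gs + S*e) / (1 + e)
Numerator: Gs + S*e = 2.7 + 0.82*0.99 = 3.5118
Denominator: 1 + e = 1 + 0.99 = 1.99
gamma = 9.81 * 3.5118 / 1.99
gamma = 17.312 kN/m^3


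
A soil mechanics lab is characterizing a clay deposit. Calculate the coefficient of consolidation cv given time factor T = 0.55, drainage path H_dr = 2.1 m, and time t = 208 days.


Result: 0.01166 m^2/day

Derivation:
Using cv = T * H_dr^2 / t
H_dr^2 = 2.1^2 = 4.41
cv = 0.55 * 4.41 / 208
cv = 0.01166 m^2/day


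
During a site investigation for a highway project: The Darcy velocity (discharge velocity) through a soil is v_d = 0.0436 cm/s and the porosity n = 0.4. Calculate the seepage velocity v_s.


Using v_s = v_d / n
v_s = 0.0436 / 0.4
v_s = 0.109 cm/s


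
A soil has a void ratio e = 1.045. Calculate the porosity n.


Using the relation n = e / (1 + e)
n = 1.045 / (1 + 1.045)
n = 1.045 / 2.045
n = 0.511


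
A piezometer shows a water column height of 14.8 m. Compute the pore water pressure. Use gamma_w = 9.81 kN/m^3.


Using u = gamma_w * h_w
u = 9.81 * 14.8
u = 145.19 kPa


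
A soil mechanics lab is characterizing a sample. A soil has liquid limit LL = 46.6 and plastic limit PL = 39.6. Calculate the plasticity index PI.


Using PI = LL - PL
PI = 46.6 - 39.6
PI = 7.0


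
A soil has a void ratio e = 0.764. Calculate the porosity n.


Using the relation n = e / (1 + e)
n = 0.764 / (1 + 0.764)
n = 0.764 / 1.764
n = 0.4331


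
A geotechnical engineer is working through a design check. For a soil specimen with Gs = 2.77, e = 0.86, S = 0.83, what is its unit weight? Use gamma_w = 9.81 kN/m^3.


Using gamma = gamma_w * (Gs + S*e) / (1 + e)
Numerator: Gs + S*e = 2.77 + 0.83*0.86 = 3.4838
Denominator: 1 + e = 1 + 0.86 = 1.86
gamma = 9.81 * 3.4838 / 1.86
gamma = 18.374 kN/m^3


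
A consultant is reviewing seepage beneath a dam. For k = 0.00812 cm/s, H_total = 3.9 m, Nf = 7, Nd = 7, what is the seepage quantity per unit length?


Result: 0.0003167 m^3/s per m

Derivation:
Convert k to m/s for unit consistency with H:
k = 0.00812 cm/s = 0.00812 / 100 m/s = 8.12e-05 m/s
Using q = k * H * Nf / Nd
Nf / Nd = 7 / 7 = 1.0
q = 8.12e-05 * 3.9 * 1.0
q = 0.0003167 m^3/s per m


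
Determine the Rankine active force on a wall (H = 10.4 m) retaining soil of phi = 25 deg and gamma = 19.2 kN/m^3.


Compute active earth pressure coefficient:
Ka = tan^2(45 - phi/2) = tan^2(32.5) = 0.405859
Compute active force:
Pa = 0.5 * Ka * gamma * H^2
Pa = 0.5 * 0.405859 * 19.2 * 10.4^2
Pa = 421.42 kN/m


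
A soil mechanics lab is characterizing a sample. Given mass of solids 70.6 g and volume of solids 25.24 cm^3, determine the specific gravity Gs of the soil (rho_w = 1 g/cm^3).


Using Gs = m_s / (V_s * rho_w)
Since rho_w = 1 g/cm^3:
Gs = 70.6 / 25.24
Gs = 2.797


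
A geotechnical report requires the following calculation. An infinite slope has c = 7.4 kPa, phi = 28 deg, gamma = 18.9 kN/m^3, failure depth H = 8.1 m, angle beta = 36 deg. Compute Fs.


Using Fs = c / (gamma*H*sin(beta)*cos(beta)) + tan(phi)/tan(beta)
Cohesion contribution = 7.4 / (18.9*8.1*sin(36)*cos(36))
Cohesion contribution = 0.10165
Friction contribution = tan(28)/tan(36) = 0.731835
Fs = 0.10165 + 0.731835
Fs = 0.833


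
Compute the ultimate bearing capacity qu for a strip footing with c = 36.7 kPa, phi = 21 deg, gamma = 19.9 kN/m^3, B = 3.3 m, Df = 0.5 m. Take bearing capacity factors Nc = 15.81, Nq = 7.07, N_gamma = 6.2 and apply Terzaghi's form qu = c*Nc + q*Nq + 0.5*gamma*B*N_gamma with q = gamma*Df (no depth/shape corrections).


Result: 854.15 kPa

Derivation:
Compute qu = c*Nc + gamma*Df*Nq + 0.5*gamma*B*N_gamma
Term 1: 36.7 * 15.81 = 580.227
Term 2: 19.9 * 0.5 * 7.07 = 70.3465
Term 3: 0.5 * 19.9 * 3.3 * 6.2 = 203.577
qu = 580.227 + 70.3465 + 203.577
qu = 854.15 kPa


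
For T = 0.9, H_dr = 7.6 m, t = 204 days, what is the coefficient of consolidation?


Result: 0.25482 m^2/day

Derivation:
Using cv = T * H_dr^2 / t
H_dr^2 = 7.6^2 = 57.76
cv = 0.9 * 57.76 / 204
cv = 0.25482 m^2/day


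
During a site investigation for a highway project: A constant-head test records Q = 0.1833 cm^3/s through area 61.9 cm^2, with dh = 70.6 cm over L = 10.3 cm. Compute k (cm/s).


Compute hydraulic gradient:
i = dh / L = 70.6 / 10.3 = 6.85437
Then apply Darcy's law:
k = Q / (A * i)
k = 0.1833 / (61.9 * 6.85437)
k = 0.1833 / 424.285
k = 0.000432 cm/s


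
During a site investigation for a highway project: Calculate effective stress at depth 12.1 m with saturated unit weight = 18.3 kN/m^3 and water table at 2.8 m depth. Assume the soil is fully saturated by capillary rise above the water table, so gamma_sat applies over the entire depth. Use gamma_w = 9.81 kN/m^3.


Total stress = gamma_sat * depth
sigma = 18.3 * 12.1 = 221.43 kPa
Pore water pressure u = gamma_w * (depth - d_wt)
u = 9.81 * (12.1 - 2.8) = 91.233 kPa
Effective stress = sigma - u
sigma' = 221.43 - 91.233 = 130.2 kPa


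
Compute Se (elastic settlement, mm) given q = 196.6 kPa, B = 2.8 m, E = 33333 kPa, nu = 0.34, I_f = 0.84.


Using Se = q * B * (1 - nu^2) * I_f / E
1 - nu^2 = 1 - 0.34^2 = 0.8844
Se = 196.6 * 2.8 * 0.8844 * 0.84 / 33333
Se = 0.012269 m
Convert to mm: Se = 0.012269 * 1000 = 12.269 mm


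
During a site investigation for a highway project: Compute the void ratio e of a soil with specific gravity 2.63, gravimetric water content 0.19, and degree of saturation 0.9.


Using the relation e = Gs * w / S
e = 2.63 * 0.19 / 0.9
e = 0.5552


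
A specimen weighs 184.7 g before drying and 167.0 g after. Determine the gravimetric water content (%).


Using w = (m_wet - m_dry) / m_dry * 100
m_wet - m_dry = 184.7 - 167.0 = 17.7 g
w = 17.7 / 167.0 * 100
w = 10.6 %


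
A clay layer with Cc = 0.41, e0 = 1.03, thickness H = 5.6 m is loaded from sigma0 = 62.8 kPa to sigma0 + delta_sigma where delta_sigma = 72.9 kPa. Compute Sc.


Using Sc = Cc * H / (1 + e0) * log10((sigma0 + delta_sigma) / sigma0)
Stress ratio = (62.8 + 72.9) / 62.8 = 2.16083
log10(2.16083) = 0.33462
Cc * H / (1 + e0) = 0.41 * 5.6 / (1 + 1.03) = 1.13103
Sc = 1.13103 * 0.33462
Sc = 0.3785 m


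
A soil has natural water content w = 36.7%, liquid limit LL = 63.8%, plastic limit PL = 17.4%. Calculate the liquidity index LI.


First compute the plasticity index:
PI = LL - PL = 63.8 - 17.4 = 46.4
Then compute the liquidity index:
LI = (w - PL) / PI
LI = (36.7 - 17.4) / 46.4
LI = 0.416


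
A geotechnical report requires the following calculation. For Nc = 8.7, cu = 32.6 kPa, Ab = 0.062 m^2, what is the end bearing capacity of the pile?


Using Qb = Nc * cu * Ab
Qb = 8.7 * 32.6 * 0.062
Qb = 17.58 kN


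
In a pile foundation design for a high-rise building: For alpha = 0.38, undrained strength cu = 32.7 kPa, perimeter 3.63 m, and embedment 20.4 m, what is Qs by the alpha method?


Result: 920.17 kN

Derivation:
Using Qs = alpha * cu * perimeter * L
Qs = 0.38 * 32.7 * 3.63 * 20.4
Qs = 920.17 kN


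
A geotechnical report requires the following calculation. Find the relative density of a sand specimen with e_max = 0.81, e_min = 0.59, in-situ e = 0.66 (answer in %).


Using Dr = (e_max - e) / (e_max - e_min) * 100
e_max - e = 0.81 - 0.66 = 0.15
e_max - e_min = 0.81 - 0.59 = 0.22
Dr = 0.15 / 0.22 * 100
Dr = 68.18 %


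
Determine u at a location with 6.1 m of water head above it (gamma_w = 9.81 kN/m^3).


Result: 59.84 kPa

Derivation:
Using u = gamma_w * h_w
u = 9.81 * 6.1
u = 59.84 kPa


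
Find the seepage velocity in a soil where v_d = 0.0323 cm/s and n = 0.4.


Using v_s = v_d / n
v_s = 0.0323 / 0.4
v_s = 0.08075 cm/s


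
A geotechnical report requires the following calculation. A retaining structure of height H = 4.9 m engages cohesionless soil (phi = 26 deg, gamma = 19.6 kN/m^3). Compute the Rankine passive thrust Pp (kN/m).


Compute passive earth pressure coefficient:
Kp = tan^2(45 + phi/2) = tan^2(58.0) = 2.561071
Compute passive force:
Pp = 0.5 * Kp * gamma * H^2
Pp = 0.5 * 2.561071 * 19.6 * 4.9^2
Pp = 602.61 kN/m


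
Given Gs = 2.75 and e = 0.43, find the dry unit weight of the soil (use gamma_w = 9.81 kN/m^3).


Result: 18.865 kN/m^3

Derivation:
Using gamma_d = Gs * gamma_w / (1 + e)
gamma_d = 2.75 * 9.81 / (1 + 0.43)
gamma_d = 2.75 * 9.81 / 1.43
gamma_d = 18.865 kN/m^3


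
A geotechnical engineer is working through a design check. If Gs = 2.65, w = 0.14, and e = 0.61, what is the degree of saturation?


Using S = Gs * w / e
S = 2.65 * 0.14 / 0.61
S = 0.6082


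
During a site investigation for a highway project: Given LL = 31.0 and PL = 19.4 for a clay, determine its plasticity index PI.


Result: 11.6

Derivation:
Using PI = LL - PL
PI = 31.0 - 19.4
PI = 11.6


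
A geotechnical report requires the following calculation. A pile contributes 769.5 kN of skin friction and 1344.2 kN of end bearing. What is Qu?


Result: 2113.7 kN

Derivation:
Using Qu = Qf + Qb
Qu = 769.5 + 1344.2
Qu = 2113.7 kN


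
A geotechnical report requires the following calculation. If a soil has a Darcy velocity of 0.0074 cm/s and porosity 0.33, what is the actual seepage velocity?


Using v_s = v_d / n
v_s = 0.0074 / 0.33
v_s = 0.02242 cm/s


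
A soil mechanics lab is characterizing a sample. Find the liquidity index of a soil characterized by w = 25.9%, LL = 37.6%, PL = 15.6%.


Result: 0.468

Derivation:
First compute the plasticity index:
PI = LL - PL = 37.6 - 15.6 = 22.0
Then compute the liquidity index:
LI = (w - PL) / PI
LI = (25.9 - 15.6) / 22.0
LI = 0.468


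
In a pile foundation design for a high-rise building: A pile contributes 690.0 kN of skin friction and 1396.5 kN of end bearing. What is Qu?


Result: 2086.5 kN

Derivation:
Using Qu = Qf + Qb
Qu = 690.0 + 1396.5
Qu = 2086.5 kN


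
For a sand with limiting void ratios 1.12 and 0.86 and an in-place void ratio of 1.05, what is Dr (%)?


Using Dr = (e_max - e) / (e_max - e_min) * 100
e_max - e = 1.12 - 1.05 = 0.07
e_max - e_min = 1.12 - 0.86 = 0.26
Dr = 0.07 / 0.26 * 100
Dr = 26.92 %


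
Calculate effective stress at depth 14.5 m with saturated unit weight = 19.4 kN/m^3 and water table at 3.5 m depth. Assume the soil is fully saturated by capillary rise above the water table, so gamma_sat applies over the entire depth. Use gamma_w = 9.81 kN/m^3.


Total stress = gamma_sat * depth
sigma = 19.4 * 14.5 = 281.3 kPa
Pore water pressure u = gamma_w * (depth - d_wt)
u = 9.81 * (14.5 - 3.5) = 107.91 kPa
Effective stress = sigma - u
sigma' = 281.3 - 107.91 = 173.39 kPa


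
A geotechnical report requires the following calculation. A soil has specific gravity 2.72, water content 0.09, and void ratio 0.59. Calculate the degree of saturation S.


Using S = Gs * w / e
S = 2.72 * 0.09 / 0.59
S = 0.4149


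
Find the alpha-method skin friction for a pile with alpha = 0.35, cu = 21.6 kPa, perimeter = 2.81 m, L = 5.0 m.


Using Qs = alpha * cu * perimeter * L
Qs = 0.35 * 21.6 * 2.81 * 5.0
Qs = 106.22 kN


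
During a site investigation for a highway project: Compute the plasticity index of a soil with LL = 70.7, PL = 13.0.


Result: 57.7

Derivation:
Using PI = LL - PL
PI = 70.7 - 13.0
PI = 57.7


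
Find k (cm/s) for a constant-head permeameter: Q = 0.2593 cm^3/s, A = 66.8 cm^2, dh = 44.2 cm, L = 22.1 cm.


Result: 0.001941 cm/s

Derivation:
Compute hydraulic gradient:
i = dh / L = 44.2 / 22.1 = 2
Then apply Darcy's law:
k = Q / (A * i)
k = 0.2593 / (66.8 * 2)
k = 0.2593 / 133.6
k = 0.001941 cm/s


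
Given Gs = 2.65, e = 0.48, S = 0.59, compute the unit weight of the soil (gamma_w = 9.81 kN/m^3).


Using gamma = gamma_w * (Gs + S*e) / (1 + e)
Numerator: Gs + S*e = 2.65 + 0.59*0.48 = 2.9332
Denominator: 1 + e = 1 + 0.48 = 1.48
gamma = 9.81 * 2.9332 / 1.48
gamma = 19.442 kN/m^3


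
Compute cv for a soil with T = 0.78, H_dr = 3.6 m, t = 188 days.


Result: 0.05377 m^2/day

Derivation:
Using cv = T * H_dr^2 / t
H_dr^2 = 3.6^2 = 12.96
cv = 0.78 * 12.96 / 188
cv = 0.05377 m^2/day


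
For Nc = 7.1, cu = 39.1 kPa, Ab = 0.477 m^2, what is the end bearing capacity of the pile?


Using Qb = Nc * cu * Ab
Qb = 7.1 * 39.1 * 0.477
Qb = 132.42 kN


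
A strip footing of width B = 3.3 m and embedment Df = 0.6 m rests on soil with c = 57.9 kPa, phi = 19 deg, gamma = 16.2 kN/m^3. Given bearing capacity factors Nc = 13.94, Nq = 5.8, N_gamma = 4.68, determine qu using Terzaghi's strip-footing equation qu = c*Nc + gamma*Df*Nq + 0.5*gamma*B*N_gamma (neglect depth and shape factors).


Compute qu = c*Nc + gamma*Df*Nq + 0.5*gamma*B*N_gamma
Term 1: 57.9 * 13.94 = 807.126
Term 2: 16.2 * 0.6 * 5.8 = 56.376
Term 3: 0.5 * 16.2 * 3.3 * 4.68 = 125.0964
qu = 807.126 + 56.376 + 125.0964
qu = 988.6 kPa


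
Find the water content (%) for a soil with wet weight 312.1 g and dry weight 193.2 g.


Using w = (m_wet - m_dry) / m_dry * 100
m_wet - m_dry = 312.1 - 193.2 = 118.9 g
w = 118.9 / 193.2 * 100
w = 61.54 %


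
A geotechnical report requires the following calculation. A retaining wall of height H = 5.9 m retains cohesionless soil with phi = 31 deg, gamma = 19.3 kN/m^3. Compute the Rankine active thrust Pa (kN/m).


Compute active earth pressure coefficient:
Ka = tan^2(45 - phi/2) = tan^2(29.5) = 0.320099
Compute active force:
Pa = 0.5 * Ka * gamma * H^2
Pa = 0.5 * 0.320099 * 19.3 * 5.9^2
Pa = 107.53 kN/m


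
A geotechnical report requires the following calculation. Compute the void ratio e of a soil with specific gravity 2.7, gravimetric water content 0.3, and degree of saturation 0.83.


Using the relation e = Gs * w / S
e = 2.7 * 0.3 / 0.83
e = 0.9759


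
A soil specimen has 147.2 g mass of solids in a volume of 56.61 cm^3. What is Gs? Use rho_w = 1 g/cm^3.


Using Gs = m_s / (V_s * rho_w)
Since rho_w = 1 g/cm^3:
Gs = 147.2 / 56.61
Gs = 2.6


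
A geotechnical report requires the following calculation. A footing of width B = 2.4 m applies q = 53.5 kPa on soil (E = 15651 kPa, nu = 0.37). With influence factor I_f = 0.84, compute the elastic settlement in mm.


Using Se = q * B * (1 - nu^2) * I_f / E
1 - nu^2 = 1 - 0.37^2 = 0.8631
Se = 53.5 * 2.4 * 0.8631 * 0.84 / 15651
Se = 0.005948 m
Convert to mm: Se = 0.005948 * 1000 = 5.948 mm


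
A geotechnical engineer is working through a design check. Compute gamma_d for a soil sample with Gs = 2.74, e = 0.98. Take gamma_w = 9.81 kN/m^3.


Result: 13.575 kN/m^3

Derivation:
Using gamma_d = Gs * gamma_w / (1 + e)
gamma_d = 2.74 * 9.81 / (1 + 0.98)
gamma_d = 2.74 * 9.81 / 1.98
gamma_d = 13.575 kN/m^3


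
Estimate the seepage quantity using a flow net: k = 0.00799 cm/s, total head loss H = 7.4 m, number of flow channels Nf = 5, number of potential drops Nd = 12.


Result: 0.0002464 m^3/s per m

Derivation:
Convert k to m/s for unit consistency with H:
k = 0.00799 cm/s = 0.00799 / 100 m/s = 7.99e-05 m/s
Using q = k * H * Nf / Nd
Nf / Nd = 5 / 12 = 0.4167
q = 7.99e-05 * 7.4 * 0.4167
q = 0.0002464 m^3/s per m


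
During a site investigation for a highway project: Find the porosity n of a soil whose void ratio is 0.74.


Using the relation n = e / (1 + e)
n = 0.74 / (1 + 0.74)
n = 0.74 / 1.74
n = 0.4253


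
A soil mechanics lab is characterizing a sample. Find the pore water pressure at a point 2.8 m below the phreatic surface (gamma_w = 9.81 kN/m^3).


Using u = gamma_w * h_w
u = 9.81 * 2.8
u = 27.47 kPa


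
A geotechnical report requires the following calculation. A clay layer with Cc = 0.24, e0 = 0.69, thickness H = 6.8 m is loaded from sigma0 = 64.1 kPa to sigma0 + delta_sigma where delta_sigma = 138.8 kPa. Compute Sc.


Using Sc = Cc * H / (1 + e0) * log10((sigma0 + delta_sigma) / sigma0)
Stress ratio = (64.1 + 138.8) / 64.1 = 3.16537
log10(3.16537) = 0.500424
Cc * H / (1 + e0) = 0.24 * 6.8 / (1 + 0.69) = 0.96568
Sc = 0.96568 * 0.500424
Sc = 0.4832 m


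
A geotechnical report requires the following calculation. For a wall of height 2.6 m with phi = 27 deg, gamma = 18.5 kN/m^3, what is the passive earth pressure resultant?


Compute passive earth pressure coefficient:
Kp = tan^2(45 + phi/2) = tan^2(58.5) = 2.66294
Compute passive force:
Pp = 0.5 * Kp * gamma * H^2
Pp = 0.5 * 2.66294 * 18.5 * 2.6^2
Pp = 166.51 kN/m


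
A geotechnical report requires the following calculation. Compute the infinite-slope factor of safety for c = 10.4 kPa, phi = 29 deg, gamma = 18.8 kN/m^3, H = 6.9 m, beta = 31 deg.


Using Fs = c / (gamma*H*sin(beta)*cos(beta)) + tan(phi)/tan(beta)
Cohesion contribution = 10.4 / (18.8*6.9*sin(31)*cos(31))
Cohesion contribution = 0.181602
Friction contribution = tan(29)/tan(31) = 0.922525
Fs = 0.181602 + 0.922525
Fs = 1.104


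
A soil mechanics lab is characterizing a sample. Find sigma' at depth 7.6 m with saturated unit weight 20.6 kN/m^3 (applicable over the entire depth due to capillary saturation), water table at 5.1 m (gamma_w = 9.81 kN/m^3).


Total stress = gamma_sat * depth
sigma = 20.6 * 7.6 = 156.56 kPa
Pore water pressure u = gamma_w * (depth - d_wt)
u = 9.81 * (7.6 - 5.1) = 24.525 kPa
Effective stress = sigma - u
sigma' = 156.56 - 24.525 = 132.04 kPa


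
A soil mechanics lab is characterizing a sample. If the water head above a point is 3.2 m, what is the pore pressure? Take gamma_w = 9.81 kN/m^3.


Using u = gamma_w * h_w
u = 9.81 * 3.2
u = 31.39 kPa


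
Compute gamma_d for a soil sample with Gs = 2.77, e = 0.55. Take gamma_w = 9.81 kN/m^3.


Using gamma_d = Gs * gamma_w / (1 + e)
gamma_d = 2.77 * 9.81 / (1 + 0.55)
gamma_d = 2.77 * 9.81 / 1.55
gamma_d = 17.531 kN/m^3


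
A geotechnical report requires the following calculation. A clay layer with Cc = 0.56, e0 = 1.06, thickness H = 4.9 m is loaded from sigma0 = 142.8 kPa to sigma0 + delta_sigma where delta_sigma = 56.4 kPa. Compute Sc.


Using Sc = Cc * H / (1 + e0) * log10((sigma0 + delta_sigma) / sigma0)
Stress ratio = (142.8 + 56.4) / 142.8 = 1.39496
log10(1.39496) = 0.144561
Cc * H / (1 + e0) = 0.56 * 4.9 / (1 + 1.06) = 1.33204
Sc = 1.33204 * 0.144561
Sc = 0.1926 m


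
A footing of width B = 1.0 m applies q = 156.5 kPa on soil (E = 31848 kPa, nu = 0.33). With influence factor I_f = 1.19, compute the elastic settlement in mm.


Using Se = q * B * (1 - nu^2) * I_f / E
1 - nu^2 = 1 - 0.33^2 = 0.8911
Se = 156.5 * 1.0 * 0.8911 * 1.19 / 31848
Se = 0.005211 m
Convert to mm: Se = 0.005211 * 1000 = 5.211 mm
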